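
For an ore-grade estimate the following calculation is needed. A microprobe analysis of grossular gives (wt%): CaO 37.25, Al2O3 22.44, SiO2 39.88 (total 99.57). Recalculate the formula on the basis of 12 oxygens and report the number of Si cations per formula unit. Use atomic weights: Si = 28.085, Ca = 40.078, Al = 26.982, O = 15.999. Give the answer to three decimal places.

37.25 wt% CaO ÷ 56.077 g/mol = 0.66427 mol, giving 0.66427 Ca and 0.66427 O.
22.44 wt% Al2O3 ÷ 101.961 g/mol = 0.22008 mol, giving 0.44016 Al and 0.66024 O.
39.88 wt% SiO2 ÷ 60.083 g/mol = 0.66375 mol, giving 0.66375 Si and 1.32750 O.
Oxygen sums to 2.65201; scaling by 12/2.65201 = 4.52487 puts the formula on 12 O.
Si: 0.66375 × 4.52487 = 3.003 atoms per formula unit.

3.003 Si apfu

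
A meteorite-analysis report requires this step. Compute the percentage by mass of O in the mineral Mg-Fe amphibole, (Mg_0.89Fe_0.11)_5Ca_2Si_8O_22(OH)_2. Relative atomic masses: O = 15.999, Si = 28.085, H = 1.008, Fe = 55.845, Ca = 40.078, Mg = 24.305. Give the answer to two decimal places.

Molar mass of (Mg_0.89Fe_0.11)_5Ca_2Si_8O_22(OH)_2: 4.45×24.305 + 0.55×55.845 + 2×40.078 + 8×28.085 + 24×15.999 + 2×1.008 = 829.700 g/mol.
Mass of O per formula unit: 24 × 15.999 = 383.976 g.
Weight fraction O = 383.976 / 829.700 = 0.4628.

46.28 mass %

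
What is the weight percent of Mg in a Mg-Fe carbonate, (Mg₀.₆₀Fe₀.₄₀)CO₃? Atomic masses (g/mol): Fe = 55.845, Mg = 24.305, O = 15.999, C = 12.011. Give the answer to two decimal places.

15.05 wt%

M((Mg₀.₆₀Fe₀.₄₀)CO₃) = 96.929 g/mol.
Mg contributes 0.60 × 24.305 = 14.583 g per mole.
14.583/96.929 = 0.1505 → 15.05%.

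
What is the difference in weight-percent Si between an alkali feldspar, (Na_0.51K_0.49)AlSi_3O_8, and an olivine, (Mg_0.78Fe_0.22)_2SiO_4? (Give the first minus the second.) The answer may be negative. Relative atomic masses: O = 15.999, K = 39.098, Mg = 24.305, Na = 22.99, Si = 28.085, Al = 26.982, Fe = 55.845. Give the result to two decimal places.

Si in (Na_0.51K_0.49)AlSi_3O_8: molar mass 270.112 g/mol; 3×28.085 = 84.255 g → 31.19 wt%.
Si in (Mg_0.78Fe_0.22)_2SiO_4: molar mass 154.569 g/mol; 1×28.085 = 28.085 g → 18.17 wt%.
Difference = 31.19 − 18.17 = 13.02 percentage points.

13.02 percentage points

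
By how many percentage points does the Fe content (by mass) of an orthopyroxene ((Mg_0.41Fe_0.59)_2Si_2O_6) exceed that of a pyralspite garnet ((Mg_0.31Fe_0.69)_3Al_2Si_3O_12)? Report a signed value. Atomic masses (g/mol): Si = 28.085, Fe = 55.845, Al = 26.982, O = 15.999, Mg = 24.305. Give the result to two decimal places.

3.01 percentage points

First mineral: 65.897 g Fe in 237.991 g formula = 27.69 wt% Fe.
Second mineral: 115.599 g Fe in 468.410 g formula = 24.68 wt% Fe.
27.69% − 24.68% gives a difference of 3.01 percentage points.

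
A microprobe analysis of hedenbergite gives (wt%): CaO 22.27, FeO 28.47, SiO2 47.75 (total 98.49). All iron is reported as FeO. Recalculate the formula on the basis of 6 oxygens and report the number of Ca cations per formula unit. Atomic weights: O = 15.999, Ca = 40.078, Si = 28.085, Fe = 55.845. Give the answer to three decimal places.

1.000 Ca apfu

CaO (M=56.077): mol = 0.39713; Ca = 0.39713, O = 0.39713.
FeO (M=71.844): mol = 0.39628; Fe = 0.39628, O = 0.39628.
SiO2 (M=60.083): mol = 0.79473; Si = 0.79473, O = 1.58946.
ΣO = 2.38287; factor = 6/ΣO = 2.51797.
Ca apfu = 0.39713 × 2.51797 = 1.000.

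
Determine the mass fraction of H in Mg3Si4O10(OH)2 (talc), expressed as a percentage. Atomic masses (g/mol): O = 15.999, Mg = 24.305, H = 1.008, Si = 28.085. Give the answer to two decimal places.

0.53 wt%

M(Mg3Si4O10(OH)2) = 379.259 g/mol.
H contributes 2 × 1.008 = 2.016 g per mole.
2.016/379.259 = 0.0053 → 0.53%.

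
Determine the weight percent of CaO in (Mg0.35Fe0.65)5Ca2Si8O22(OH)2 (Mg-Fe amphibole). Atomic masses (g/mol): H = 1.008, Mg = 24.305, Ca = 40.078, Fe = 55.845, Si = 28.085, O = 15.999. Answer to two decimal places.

12.26 wt%

Formula mass = 914.858 g/mol.
2 Ca → 2.0000 mol CaO per formula unit; M(CaO) = 56.077, so CaO mass = 112.154 g.
112.154/914.858 × 100 = 12.26 wt%.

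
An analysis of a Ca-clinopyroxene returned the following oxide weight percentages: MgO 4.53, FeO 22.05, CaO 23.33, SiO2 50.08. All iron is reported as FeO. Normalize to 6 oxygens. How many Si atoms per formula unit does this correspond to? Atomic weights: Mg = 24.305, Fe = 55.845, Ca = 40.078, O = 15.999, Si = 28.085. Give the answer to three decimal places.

MgO: 4.53/40.304 = 0.11240 mol → 0.11240 mol Mg, 0.11240 mol O.
FeO: 22.05/71.844 = 0.30691 mol → 0.30691 mol Fe, 0.30691 mol O.
CaO: 23.33/56.077 = 0.41604 mol → 0.41604 mol Ca, 0.41604 mol O.
SiO2: 50.08/60.083 = 0.83351 mol → 0.83351 mol Si, 1.66702 mol O.
Total oxygen = 2.50237 mol. Normalization factor = 6/2.50237 = 2.39773.
Si per 6 O = 0.83351 × 2.39773 = 1.999.

1.999 Si apfu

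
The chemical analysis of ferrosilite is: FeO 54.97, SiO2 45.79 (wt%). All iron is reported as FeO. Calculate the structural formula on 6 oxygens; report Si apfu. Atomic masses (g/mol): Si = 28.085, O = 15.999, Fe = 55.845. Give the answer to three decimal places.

54.97 wt% FeO ÷ 71.844 g/mol = 0.76513 mol, giving 0.76513 Fe and 0.76513 O.
45.79 wt% SiO2 ÷ 60.083 g/mol = 0.76211 mol, giving 0.76211 Si and 1.52422 O.
Oxygen sums to 2.28935; scaling by 6/2.28935 = 2.62083 puts the formula on 6 O.
Si: 0.76211 × 2.62083 = 1.997 atoms per formula unit.

1.997 Si apfu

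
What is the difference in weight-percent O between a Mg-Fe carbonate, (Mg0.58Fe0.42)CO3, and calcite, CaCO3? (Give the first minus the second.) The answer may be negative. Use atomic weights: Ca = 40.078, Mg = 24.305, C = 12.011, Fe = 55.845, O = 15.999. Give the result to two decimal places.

1.24 percentage points

First mineral: 47.997 g O in 97.560 g formula = 49.20 wt% O.
Second mineral: 47.997 g O in 100.086 g formula = 47.96 wt% O.
49.20% − 47.96% gives a difference of 1.24 percentage points.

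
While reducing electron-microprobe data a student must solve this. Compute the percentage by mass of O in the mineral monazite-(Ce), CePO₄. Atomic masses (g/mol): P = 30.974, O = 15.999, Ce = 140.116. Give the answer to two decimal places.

27.22 mass %

Formula mass = 1·140.116 + 1·30.974 + 4·15.999 = 235.086 g/mol, of which 63.996 g is O.
So O makes up 63.996/235.086 = 0.2722 of the mass, i.e. 27.22%.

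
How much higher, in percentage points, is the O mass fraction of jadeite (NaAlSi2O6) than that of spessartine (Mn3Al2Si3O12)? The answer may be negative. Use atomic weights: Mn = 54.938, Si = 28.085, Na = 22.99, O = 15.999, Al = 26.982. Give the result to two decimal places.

8.71 percentage points

M(NaAlSi2O6) = 202.136 g/mol, so wt% O = 95.994/202.136 × 100 = 47.49%.
M(Mn3Al2Si3O12) = 495.021 g/mol, so wt% O = 191.988/495.021 × 100 = 38.78%.
47.49 − 38.78 = 8.71 pp.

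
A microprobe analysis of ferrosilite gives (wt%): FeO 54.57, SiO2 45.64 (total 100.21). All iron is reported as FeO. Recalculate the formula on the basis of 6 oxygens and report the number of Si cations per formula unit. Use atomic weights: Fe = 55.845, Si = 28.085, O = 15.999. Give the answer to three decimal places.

2.000 Si apfu

FeO (M=71.844): mol = 0.75956; Fe = 0.75956, O = 0.75956.
SiO2 (M=60.083): mol = 0.75962; Si = 0.75962, O = 1.51924.
ΣO = 2.27880; factor = 6/ΣO = 2.63296.
Si apfu = 0.75962 × 2.63296 = 2.000.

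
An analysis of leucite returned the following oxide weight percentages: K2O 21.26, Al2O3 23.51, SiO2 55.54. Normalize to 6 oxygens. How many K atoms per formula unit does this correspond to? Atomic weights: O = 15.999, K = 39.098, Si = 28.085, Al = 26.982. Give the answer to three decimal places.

0.979 K apfu

K2O (M=94.195): mol = 0.22570; K = 0.45140, O = 0.22570.
Al2O3 (M=101.961): mol = 0.23058; Al = 0.46116, O = 0.69174.
SiO2 (M=60.083): mol = 0.92439; Si = 0.92439, O = 1.84878.
ΣO = 2.76622; factor = 6/ΣO = 2.16902.
K apfu = 0.45140 × 2.16902 = 0.979.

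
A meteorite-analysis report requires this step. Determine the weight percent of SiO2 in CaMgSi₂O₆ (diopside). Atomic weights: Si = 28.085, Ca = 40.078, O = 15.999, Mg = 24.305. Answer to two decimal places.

Molar mass of CaMgSi₂O₆ = 1×40.078 + 1×24.305 + 2×28.085 + 6×15.999 = 216.547 g/mol.
Each formula unit contains 2 Si, equivalent to 2/1 = 2.0000 mol SiO2.
M(SiO2) = 1×28.085 + 2×15.999 = 60.083 g/mol.
Mass of SiO2 per formula unit = 2.0000 × 60.083 = 120.166 g.
SiO2 wt% = 120.166 / 216.547 × 100 = 55.49%.

55.49 wt%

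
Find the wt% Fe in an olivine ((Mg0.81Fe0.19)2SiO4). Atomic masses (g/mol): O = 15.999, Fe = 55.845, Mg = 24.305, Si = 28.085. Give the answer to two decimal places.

13.90 mass %

M((Mg0.81Fe0.19)2SiO4) = 152.676 g/mol.
Fe contributes 0.38 × 55.845 = 21.221 g per mole.
21.221/152.676 = 0.1390 → 13.90%.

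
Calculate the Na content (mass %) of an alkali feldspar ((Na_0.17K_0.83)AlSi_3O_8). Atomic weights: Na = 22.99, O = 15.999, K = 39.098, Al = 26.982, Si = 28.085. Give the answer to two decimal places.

1.42 mass %

M((Na_0.17K_0.83)AlSi_3O_8) = 275.589 g/mol.
Na contributes 0.17 × 22.99 = 3.908 g per mole.
3.908/275.589 = 0.0142 → 1.42%.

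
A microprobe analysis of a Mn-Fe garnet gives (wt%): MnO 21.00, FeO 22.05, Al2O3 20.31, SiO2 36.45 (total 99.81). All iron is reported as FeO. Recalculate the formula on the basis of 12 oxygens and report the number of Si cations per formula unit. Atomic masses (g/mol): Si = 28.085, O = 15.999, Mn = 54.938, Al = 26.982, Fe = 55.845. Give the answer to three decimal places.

3.016 Si apfu

21.00 wt% MnO ÷ 70.937 g/mol = 0.29604 mol, giving 0.29604 Mn and 0.29604 O.
22.05 wt% FeO ÷ 71.844 g/mol = 0.30691 mol, giving 0.30691 Fe and 0.30691 O.
20.31 wt% Al2O3 ÷ 101.961 g/mol = 0.19919 mol, giving 0.39838 Al and 0.59757 O.
36.45 wt% SiO2 ÷ 60.083 g/mol = 0.60666 mol, giving 0.60666 Si and 1.21332 O.
Oxygen sums to 2.41384; scaling by 12/2.41384 = 4.97133 puts the formula on 12 O.
Si: 0.60666 × 4.97133 = 3.016 atoms per formula unit.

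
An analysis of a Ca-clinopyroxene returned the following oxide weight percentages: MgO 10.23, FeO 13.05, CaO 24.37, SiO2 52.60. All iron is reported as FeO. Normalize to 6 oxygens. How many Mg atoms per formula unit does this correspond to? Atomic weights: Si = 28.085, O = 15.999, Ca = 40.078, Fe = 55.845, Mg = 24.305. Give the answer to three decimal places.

0.581 Mg apfu

10.23 wt% MgO ÷ 40.304 g/mol = 0.25382 mol, giving 0.25382 Mg and 0.25382 O.
13.05 wt% FeO ÷ 71.844 g/mol = 0.18164 mol, giving 0.18164 Fe and 0.18164 O.
24.37 wt% CaO ÷ 56.077 g/mol = 0.43458 mol, giving 0.43458 Ca and 0.43458 O.
52.60 wt% SiO2 ÷ 60.083 g/mol = 0.87546 mol, giving 0.87546 Si and 1.75092 O.
Oxygen sums to 2.62096; scaling by 6/2.62096 = 2.28924 puts the formula on 6 O.
Mg: 0.25382 × 2.28924 = 0.581 atoms per formula unit.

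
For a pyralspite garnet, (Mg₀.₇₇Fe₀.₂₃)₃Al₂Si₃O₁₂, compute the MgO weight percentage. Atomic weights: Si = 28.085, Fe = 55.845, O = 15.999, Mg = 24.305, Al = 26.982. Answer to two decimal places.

Formula mass = 424.885 g/mol.
2.31 Mg → 2.3100 mol MgO per formula unit; M(MgO) = 40.304, so MgO mass = 93.102 g.
93.102/424.885 × 100 = 21.91 wt%.

21.91 wt%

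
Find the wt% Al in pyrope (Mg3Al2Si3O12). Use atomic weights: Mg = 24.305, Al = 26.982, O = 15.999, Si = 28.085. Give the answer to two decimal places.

Molar mass of Mg3Al2Si3O12: 3×24.305 + 2×26.982 + 3×28.085 + 12×15.999 = 403.122 g/mol.
Mass of Al per formula unit: 2 × 26.982 = 53.964 g.
Weight fraction Al = 53.964 / 403.122 = 0.1339.

13.39 wt%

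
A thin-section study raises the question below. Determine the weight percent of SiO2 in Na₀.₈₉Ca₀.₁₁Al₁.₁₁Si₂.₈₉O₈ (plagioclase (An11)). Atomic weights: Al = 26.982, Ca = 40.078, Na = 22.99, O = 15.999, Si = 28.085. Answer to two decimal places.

Molar mass of Na₀.₈₉Ca₀.₁₁Al₁.₁₁Si₂.₈₉O₈ = 0.89*22.99 + 0.11*40.078 + 1.11*26.982 + 2.89*28.085 + 8*15.999 = 263.977 g/mol.
Each formula unit contains 2.89 Si, equivalent to 2.89/1 = 2.8900 mol SiO2.
M(SiO2) = 1×28.085 + 2×15.999 = 60.083 g/mol.
Mass of SiO2 per formula unit = 2.8900 × 60.083 = 173.640 g.
SiO2 wt% = 173.640 / 263.977 × 100 = 65.78%.

65.78 wt%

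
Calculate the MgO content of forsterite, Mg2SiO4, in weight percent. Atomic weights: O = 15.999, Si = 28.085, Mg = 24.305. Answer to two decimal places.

57.29 wt%

Formula mass = 140.691 g/mol.
2 Mg → 2.0000 mol MgO per formula unit; M(MgO) = 40.304, so MgO mass = 80.608 g.
80.608/140.691 × 100 = 57.29 wt%.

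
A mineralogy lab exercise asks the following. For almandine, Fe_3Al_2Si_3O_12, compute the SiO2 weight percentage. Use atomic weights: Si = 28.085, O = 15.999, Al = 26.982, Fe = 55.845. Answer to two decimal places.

Molar mass of Fe_3Al_2Si_3O_12 = 3·55.845 + 2·26.982 + 3·28.085 + 12·15.999 = 497.742 g/mol.
Each formula unit contains 3 Si, equivalent to 3/1 = 3.0000 mol SiO2.
M(SiO2) = 1×28.085 + 2×15.999 = 60.083 g/mol.
Mass of SiO2 per formula unit = 3.0000 × 60.083 = 180.249 g.
SiO2 wt% = 180.249 / 497.742 × 100 = 36.21%.

36.21 wt%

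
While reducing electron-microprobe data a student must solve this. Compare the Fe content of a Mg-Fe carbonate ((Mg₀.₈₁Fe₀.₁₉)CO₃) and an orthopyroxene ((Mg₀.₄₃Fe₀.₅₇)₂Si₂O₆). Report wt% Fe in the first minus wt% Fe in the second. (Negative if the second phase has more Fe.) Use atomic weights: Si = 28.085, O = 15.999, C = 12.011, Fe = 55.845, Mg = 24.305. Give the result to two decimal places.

-15.14 percentage points

First mineral: 10.611 g Fe in 90.306 g formula = 11.75 wt% Fe.
Second mineral: 63.663 g Fe in 236.730 g formula = 26.89 wt% Fe.
11.75% − 26.89% gives a difference of -15.14 percentage points.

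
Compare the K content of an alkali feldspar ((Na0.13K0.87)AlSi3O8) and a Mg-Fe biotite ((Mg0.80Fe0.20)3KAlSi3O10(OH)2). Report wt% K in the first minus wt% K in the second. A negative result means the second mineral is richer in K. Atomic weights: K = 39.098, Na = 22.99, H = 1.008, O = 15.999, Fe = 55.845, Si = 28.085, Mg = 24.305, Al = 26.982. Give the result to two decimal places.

3.35 percentage points

K in (Na0.13K0.87)AlSi3O8: molar mass 276.233 g/mol; 0.87×39.098 = 34.015 g → 12.31 wt%.
K in (Mg0.80Fe0.20)3KAlSi3O10(OH)2: molar mass 436.178 g/mol; 1×39.098 = 39.098 g → 8.96 wt%.
Difference = 12.31 − 8.96 = 3.35 percentage points.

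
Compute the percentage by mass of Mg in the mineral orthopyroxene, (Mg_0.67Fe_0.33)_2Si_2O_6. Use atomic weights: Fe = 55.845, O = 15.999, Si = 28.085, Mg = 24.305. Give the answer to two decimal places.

14.70 wt%

M((Mg_0.67Fe_0.33)_2Si_2O_6) = 221.590 g/mol.
Mg contributes 1.34 × 24.305 = 32.569 g per mole.
32.569/221.590 = 0.1470 → 14.70%.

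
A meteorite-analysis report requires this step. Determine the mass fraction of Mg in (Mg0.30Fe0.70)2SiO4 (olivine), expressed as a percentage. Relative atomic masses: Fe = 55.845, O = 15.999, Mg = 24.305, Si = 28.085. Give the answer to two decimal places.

Formula mass = 0.60·24.305 + 1.40·55.845 + 1·28.085 + 4·15.999 = 184.847 g/mol, of which 14.583 g is Mg.
So Mg makes up 14.583/184.847 = 0.0789 of the mass, i.e. 7.89%.

7.89 weight percent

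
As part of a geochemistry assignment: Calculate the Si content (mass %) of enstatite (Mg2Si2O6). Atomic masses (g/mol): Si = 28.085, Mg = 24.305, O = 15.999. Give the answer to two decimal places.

Formula mass = 2·24.305 + 2·28.085 + 6·15.999 = 200.774 g/mol, of which 56.170 g is Si.
So Si makes up 56.170/200.774 = 0.2798 of the mass, i.e. 27.98%.

27.98 mass %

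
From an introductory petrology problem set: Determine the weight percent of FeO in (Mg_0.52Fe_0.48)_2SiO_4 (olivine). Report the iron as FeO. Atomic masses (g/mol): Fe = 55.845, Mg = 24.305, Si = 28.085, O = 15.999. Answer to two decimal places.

Formula mass = 170.969 g/mol.
0.96 Fe → 0.9600 mol FeO per formula unit; M(FeO) = 71.844, so FeO mass = 68.970 g.
68.970/170.969 × 100 = 40.34 wt%.

40.34 wt%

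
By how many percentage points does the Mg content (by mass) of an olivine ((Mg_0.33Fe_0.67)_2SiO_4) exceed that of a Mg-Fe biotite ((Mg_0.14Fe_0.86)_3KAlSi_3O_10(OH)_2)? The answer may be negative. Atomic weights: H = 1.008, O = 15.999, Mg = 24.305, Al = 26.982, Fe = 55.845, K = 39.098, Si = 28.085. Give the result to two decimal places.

6.72 percentage points

M((Mg_0.33Fe_0.67)_2SiO_4) = 182.955 g/mol, so wt% Mg = 16.041/182.955 × 100 = 8.77%.
M((Mg_0.14Fe_0.86)_3KAlSi_3O_10(OH)_2) = 498.627 g/mol, so wt% Mg = 10.208/498.627 × 100 = 2.05%.
8.77 − 2.05 = 6.72 pp.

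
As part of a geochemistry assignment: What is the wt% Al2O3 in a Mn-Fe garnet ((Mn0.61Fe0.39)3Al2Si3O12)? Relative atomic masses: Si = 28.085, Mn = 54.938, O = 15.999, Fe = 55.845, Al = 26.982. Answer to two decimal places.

20.55 wt%

Formula mass = 496.082 g/mol.
2 Al → 1.0000 mol Al2O3 per formula unit; M(Al2O3) = 101.961, so Al2O3 mass = 101.961 g.
101.961/496.082 × 100 = 20.55 wt%.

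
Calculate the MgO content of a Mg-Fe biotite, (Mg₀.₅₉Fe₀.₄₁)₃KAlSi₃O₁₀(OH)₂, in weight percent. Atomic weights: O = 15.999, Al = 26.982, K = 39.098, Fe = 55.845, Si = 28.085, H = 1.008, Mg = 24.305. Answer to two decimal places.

15.64 wt%

Molar mass of (Mg₀.₅₉Fe₀.₄₁)₃KAlSi₃O₁₀(OH)₂ = 1.77·24.305 + 1.23·55.845 + 1·39.098 + 1·26.982 + 3·28.085 + 12·15.999 + 2·1.008 = 456.048 g/mol.
Each formula unit contains 1.77 Mg, equivalent to 1.77/1 = 1.7700 mol MgO.
M(MgO) = 1×24.305 + 1×15.999 = 40.304 g/mol.
Mass of MgO per formula unit = 1.7700 × 40.304 = 71.338 g.
MgO wt% = 71.338 / 456.048 × 100 = 15.64%.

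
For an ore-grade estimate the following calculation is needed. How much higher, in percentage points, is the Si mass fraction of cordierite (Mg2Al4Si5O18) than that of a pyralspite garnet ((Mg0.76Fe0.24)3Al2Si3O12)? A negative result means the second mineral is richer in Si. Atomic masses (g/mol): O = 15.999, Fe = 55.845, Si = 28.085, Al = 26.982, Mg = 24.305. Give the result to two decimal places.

4.22 percentage points

Si in Mg2Al4Si5O18: molar mass 584.945 g/mol; 5×28.085 = 140.425 g → 24.01 wt%.
Si in (Mg0.76Fe0.24)3Al2Si3O12: molar mass 425.831 g/mol; 3×28.085 = 84.255 g → 19.79 wt%.
Difference = 24.01 − 19.79 = 4.22 percentage points.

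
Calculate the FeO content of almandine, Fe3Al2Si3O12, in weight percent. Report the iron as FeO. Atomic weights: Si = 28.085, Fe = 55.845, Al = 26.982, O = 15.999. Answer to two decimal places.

M(Fe3Al2Si3O12) = 497.742 g/mol; M(FeO) = 71.844 g/mol.
Moles FeO per formula unit = 3 Fe ÷ 1 = 3.0000.
FeO fraction = (3.0000 × 71.844) / 497.742 = 215.532/497.742 = 0.4330.

43.30 wt%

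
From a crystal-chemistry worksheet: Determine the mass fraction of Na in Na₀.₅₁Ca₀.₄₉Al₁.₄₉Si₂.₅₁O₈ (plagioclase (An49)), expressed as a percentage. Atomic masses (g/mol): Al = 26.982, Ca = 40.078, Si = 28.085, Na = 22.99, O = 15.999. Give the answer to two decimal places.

4.34 mass %

M(Na₀.₅₁Ca₀.₄₉Al₁.₄₉Si₂.₅₁O₈) = 270.052 g/mol.
Na contributes 0.51 × 22.99 = 11.725 g per mole.
11.725/270.052 = 0.0434 → 4.34%.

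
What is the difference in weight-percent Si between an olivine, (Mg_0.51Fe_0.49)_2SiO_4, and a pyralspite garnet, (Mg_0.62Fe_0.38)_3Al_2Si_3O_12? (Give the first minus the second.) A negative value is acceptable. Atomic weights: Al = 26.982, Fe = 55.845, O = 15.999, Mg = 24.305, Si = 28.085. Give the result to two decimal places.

First mineral: 28.085 g Si in 171.600 g formula = 16.37 wt% Si.
Second mineral: 84.255 g Si in 439.078 g formula = 19.19 wt% Si.
16.37% − 19.19% gives a difference of -2.82 percentage points.

-2.82 percentage points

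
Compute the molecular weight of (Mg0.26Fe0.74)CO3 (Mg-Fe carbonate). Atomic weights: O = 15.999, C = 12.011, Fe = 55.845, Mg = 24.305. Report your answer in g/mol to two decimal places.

The formula mass is the sum 0.26×24.305 + 0.74×55.845 + 1×12.011 + 3×15.999.

107.65 g/mol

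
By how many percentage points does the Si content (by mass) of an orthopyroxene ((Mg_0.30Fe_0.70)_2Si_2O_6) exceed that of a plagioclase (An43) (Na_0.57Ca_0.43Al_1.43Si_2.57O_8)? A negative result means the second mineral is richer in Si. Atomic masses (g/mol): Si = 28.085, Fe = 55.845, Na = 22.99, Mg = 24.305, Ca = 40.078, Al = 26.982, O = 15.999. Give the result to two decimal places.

First mineral: 56.170 g Si in 244.930 g formula = 22.93 wt% Si.
Second mineral: 72.178 g Si in 269.093 g formula = 26.82 wt% Si.
22.93% − 26.82% gives a difference of -3.89 percentage points.

-3.89 percentage points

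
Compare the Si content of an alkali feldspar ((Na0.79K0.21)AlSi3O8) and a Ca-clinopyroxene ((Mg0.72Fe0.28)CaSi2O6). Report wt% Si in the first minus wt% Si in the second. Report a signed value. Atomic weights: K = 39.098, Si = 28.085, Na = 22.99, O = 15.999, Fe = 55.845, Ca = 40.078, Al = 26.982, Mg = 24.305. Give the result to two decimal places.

6.80 percentage points

Si in (Na0.79K0.21)AlSi3O8: molar mass 265.602 g/mol; 3×28.085 = 84.255 g → 31.72 wt%.
Si in (Mg0.72Fe0.28)CaSi2O6: molar mass 225.378 g/mol; 2×28.085 = 56.170 g → 24.92 wt%.
Difference = 31.72 − 24.92 = 6.80 percentage points.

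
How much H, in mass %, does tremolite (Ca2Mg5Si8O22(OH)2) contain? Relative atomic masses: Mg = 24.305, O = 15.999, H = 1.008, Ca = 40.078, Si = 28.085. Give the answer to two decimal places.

0.25 mass %

Formula mass = 2×40.078 + 5×24.305 + 8×28.085 + 24×15.999 + 2×1.008 = 812.353 g/mol, of which 2.016 g is H.
So H makes up 2.016/812.353 = 0.0025 of the mass, i.e. 0.25%.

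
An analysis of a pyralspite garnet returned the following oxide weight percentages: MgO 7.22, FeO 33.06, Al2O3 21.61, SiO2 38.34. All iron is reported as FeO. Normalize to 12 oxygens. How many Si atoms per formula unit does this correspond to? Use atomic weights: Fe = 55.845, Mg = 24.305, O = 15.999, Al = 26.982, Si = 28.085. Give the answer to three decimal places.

3.001 Si apfu

7.22 wt% MgO ÷ 40.304 g/mol = 0.17914 mol, giving 0.17914 Mg and 0.17914 O.
33.06 wt% FeO ÷ 71.844 g/mol = 0.46016 mol, giving 0.46016 Fe and 0.46016 O.
21.61 wt% Al2O3 ÷ 101.961 g/mol = 0.21194 mol, giving 0.42388 Al and 0.63582 O.
38.34 wt% SiO2 ÷ 60.083 g/mol = 0.63812 mol, giving 0.63812 Si and 1.27624 O.
Oxygen sums to 2.55136; scaling by 12/2.55136 = 4.70337 puts the formula on 12 O.
Si: 0.63812 × 4.70337 = 3.001 atoms per formula unit.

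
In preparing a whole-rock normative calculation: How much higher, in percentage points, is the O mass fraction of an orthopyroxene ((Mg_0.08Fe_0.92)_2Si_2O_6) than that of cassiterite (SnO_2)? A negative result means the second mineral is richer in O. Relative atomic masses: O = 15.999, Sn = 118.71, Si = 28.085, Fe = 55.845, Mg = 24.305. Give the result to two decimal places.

15.86 percentage points

M((Mg_0.08Fe_0.92)_2Si_2O_6) = 258.808 g/mol, so wt% O = 95.994/258.808 × 100 = 37.09%.
M(SnO_2) = 150.708 g/mol, so wt% O = 31.998/150.708 × 100 = 21.23%.
37.09 − 21.23 = 15.86 pp.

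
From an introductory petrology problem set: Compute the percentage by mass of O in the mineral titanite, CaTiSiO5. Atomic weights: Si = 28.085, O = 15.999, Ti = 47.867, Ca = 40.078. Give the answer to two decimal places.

Molar mass of CaTiSiO5: 1*40.078 + 1*47.867 + 1*28.085 + 5*15.999 = 196.025 g/mol.
Mass of O per formula unit: 5 × 15.999 = 79.995 g.
Weight fraction O = 79.995 / 196.025 = 0.4081.

40.81 mass %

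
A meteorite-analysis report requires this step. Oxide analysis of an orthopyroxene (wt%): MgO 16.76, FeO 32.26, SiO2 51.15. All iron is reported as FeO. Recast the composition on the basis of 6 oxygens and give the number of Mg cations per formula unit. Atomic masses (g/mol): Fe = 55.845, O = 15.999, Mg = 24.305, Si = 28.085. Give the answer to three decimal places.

MgO (M=40.304): mol = 0.41584; Mg = 0.41584, O = 0.41584.
FeO (M=71.844): mol = 0.44903; Fe = 0.44903, O = 0.44903.
SiO2 (M=60.083): mol = 0.85132; Si = 0.85132, O = 1.70264.
ΣO = 2.56751; factor = 6/ΣO = 2.33689.
Mg apfu = 0.41584 × 2.33689 = 0.972.

0.972 Mg apfu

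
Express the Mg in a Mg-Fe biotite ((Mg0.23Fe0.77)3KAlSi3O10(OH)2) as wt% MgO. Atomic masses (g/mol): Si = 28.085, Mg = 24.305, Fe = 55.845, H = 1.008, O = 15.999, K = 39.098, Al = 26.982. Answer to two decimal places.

Formula mass = 490.111 g/mol.
0.69 Mg → 0.6900 mol MgO per formula unit; M(MgO) = 40.304, so MgO mass = 27.810 g.
27.810/490.111 × 100 = 5.67 wt%.

5.67 wt%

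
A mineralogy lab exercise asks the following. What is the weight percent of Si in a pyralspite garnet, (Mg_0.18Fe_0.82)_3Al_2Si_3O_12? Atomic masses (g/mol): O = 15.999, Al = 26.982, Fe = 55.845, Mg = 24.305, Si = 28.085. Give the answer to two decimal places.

Formula mass = 0.54·24.305 + 2.46·55.845 + 2·26.982 + 3·28.085 + 12·15.999 = 480.710 g/mol, of which 84.255 g is Si.
So Si makes up 84.255/480.710 = 0.1753 of the mass, i.e. 17.53%.

17.53 weight percent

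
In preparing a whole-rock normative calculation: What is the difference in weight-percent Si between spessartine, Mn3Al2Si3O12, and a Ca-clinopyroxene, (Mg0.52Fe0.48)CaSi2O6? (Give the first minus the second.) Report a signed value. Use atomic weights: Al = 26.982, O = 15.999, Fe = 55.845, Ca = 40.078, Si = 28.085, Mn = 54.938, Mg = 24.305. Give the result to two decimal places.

Si in Mn3Al2Si3O12: molar mass 495.021 g/mol; 3×28.085 = 84.255 g → 17.02 wt%.
Si in (Mg0.52Fe0.48)CaSi2O6: molar mass 231.686 g/mol; 2×28.085 = 56.170 g → 24.24 wt%.
Difference = 17.02 − 24.24 = -7.22 percentage points.

-7.22 percentage points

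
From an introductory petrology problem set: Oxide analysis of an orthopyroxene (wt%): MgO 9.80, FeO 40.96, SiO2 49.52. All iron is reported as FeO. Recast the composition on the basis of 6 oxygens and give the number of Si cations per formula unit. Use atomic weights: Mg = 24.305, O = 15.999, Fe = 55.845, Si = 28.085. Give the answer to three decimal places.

9.80 wt% MgO ÷ 40.304 g/mol = 0.24315 mol, giving 0.24315 Mg and 0.24315 O.
40.96 wt% FeO ÷ 71.844 g/mol = 0.57012 mol, giving 0.57012 Fe and 0.57012 O.
49.52 wt% SiO2 ÷ 60.083 g/mol = 0.82419 mol, giving 0.82419 Si and 1.64838 O.
Oxygen sums to 2.46165; scaling by 6/2.46165 = 2.43739 puts the formula on 6 O.
Si: 0.82419 × 2.43739 = 2.009 atoms per formula unit.

2.009 Si apfu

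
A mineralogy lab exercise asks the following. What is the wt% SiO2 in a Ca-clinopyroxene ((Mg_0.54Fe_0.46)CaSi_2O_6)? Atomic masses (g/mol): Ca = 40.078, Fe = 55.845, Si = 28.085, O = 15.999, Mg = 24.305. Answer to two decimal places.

M((Mg_0.54Fe_0.46)CaSi_2O_6) = 231.055 g/mol; M(SiO2) = 60.083 g/mol.
Moles SiO2 per formula unit = 2 Si ÷ 1 = 2.0000.
SiO2 fraction = (2.0000 × 60.083) / 231.055 = 120.166/231.055 = 0.5201.

52.01 wt%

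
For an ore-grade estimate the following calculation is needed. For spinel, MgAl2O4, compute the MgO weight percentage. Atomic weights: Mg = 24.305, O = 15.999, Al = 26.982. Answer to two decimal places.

Formula mass = 142.265 g/mol.
1 Mg → 1.0000 mol MgO per formula unit; M(MgO) = 40.304, so MgO mass = 40.304 g.
40.304/142.265 × 100 = 28.33 wt%.

28.33 wt%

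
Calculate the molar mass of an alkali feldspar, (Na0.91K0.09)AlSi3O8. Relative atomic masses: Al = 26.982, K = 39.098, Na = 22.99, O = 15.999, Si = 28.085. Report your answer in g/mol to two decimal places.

M = 0.91(22.99) + 0.09(39.098) + 1(26.982) + 3(28.085) + 8(15.999)

263.67 g/mol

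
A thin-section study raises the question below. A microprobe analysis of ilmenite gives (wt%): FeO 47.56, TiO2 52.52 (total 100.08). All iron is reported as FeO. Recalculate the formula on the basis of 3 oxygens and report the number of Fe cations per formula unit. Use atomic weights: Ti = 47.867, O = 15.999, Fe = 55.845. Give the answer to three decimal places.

FeO (M=71.844): mol = 0.66199; Fe = 0.66199, O = 0.66199.
TiO2 (M=79.865): mol = 0.65761; Ti = 0.65761, O = 1.31522.
ΣO = 1.97721; factor = 3/ΣO = 1.51729.
Fe apfu = 0.66199 × 1.51729 = 1.004.

1.004 Fe apfu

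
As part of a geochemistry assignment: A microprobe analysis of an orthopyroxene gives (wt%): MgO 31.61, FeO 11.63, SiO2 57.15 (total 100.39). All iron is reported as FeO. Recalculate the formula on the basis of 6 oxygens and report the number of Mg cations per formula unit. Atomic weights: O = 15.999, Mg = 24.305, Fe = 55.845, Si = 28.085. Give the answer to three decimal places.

MgO: 31.61/40.304 = 0.78429 mol → 0.78429 mol Mg, 0.78429 mol O.
FeO: 11.63/71.844 = 0.16188 mol → 0.16188 mol Fe, 0.16188 mol O.
SiO2: 57.15/60.083 = 0.95118 mol → 0.95118 mol Si, 1.90236 mol O.
Total oxygen = 2.84853 mol. Normalization factor = 6/2.84853 = 2.10635.
Mg per 6 O = 0.78429 × 2.10635 = 1.652.

1.652 Mg apfu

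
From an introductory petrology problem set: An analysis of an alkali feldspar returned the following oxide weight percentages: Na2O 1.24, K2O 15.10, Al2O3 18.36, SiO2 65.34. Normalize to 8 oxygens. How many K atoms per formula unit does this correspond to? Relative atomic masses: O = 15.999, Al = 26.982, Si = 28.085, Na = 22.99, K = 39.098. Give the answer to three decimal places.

0.886 K apfu

1.24 wt% Na2O ÷ 61.979 g/mol = 0.02001 mol, giving 0.04002 Na and 0.02001 O.
15.10 wt% K2O ÷ 94.195 g/mol = 0.16031 mol, giving 0.32062 K and 0.16031 O.
18.36 wt% Al2O3 ÷ 101.961 g/mol = 0.18007 mol, giving 0.36014 Al and 0.54021 O.
65.34 wt% SiO2 ÷ 60.083 g/mol = 1.08750 mol, giving 1.08750 Si and 2.17500 O.
Oxygen sums to 2.89553; scaling by 8/2.89553 = 2.76288 puts the formula on 8 O.
K: 0.32062 × 2.76288 = 0.886 atoms per formula unit.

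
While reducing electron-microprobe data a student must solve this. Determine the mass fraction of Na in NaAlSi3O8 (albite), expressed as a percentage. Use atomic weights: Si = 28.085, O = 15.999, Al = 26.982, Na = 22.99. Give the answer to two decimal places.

8.77 wt%

Molar mass of NaAlSi3O8: 1*22.99 + 1*26.982 + 3*28.085 + 8*15.999 = 262.219 g/mol.
Mass of Na per formula unit: 1 × 22.99 = 22.990 g.
Weight fraction Na = 22.990 / 262.219 = 0.0877.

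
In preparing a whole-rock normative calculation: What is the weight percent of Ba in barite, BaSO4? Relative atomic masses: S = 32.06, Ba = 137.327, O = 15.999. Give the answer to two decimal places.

58.84 weight percent

Molar mass of BaSO4: 1·137.327 + 1·32.06 + 4·15.999 = 233.383 g/mol.
Mass of Ba per formula unit: 1 × 137.327 = 137.327 g.
Weight fraction Ba = 137.327 / 233.383 = 0.5884.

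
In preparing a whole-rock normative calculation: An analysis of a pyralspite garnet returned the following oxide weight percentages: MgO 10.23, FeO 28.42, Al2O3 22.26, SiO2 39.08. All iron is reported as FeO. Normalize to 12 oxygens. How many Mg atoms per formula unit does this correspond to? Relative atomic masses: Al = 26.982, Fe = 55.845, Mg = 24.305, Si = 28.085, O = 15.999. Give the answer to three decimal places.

MgO (M=40.304): mol = 0.25382; Mg = 0.25382, O = 0.25382.
FeO (M=71.844): mol = 0.39558; Fe = 0.39558, O = 0.39558.
Al2O3 (M=101.961): mol = 0.21832; Al = 0.43664, O = 0.65496.
SiO2 (M=60.083): mol = 0.65043; Si = 0.65043, O = 1.30086.
ΣO = 2.60522; factor = 12/ΣO = 4.60614.
Mg apfu = 0.25382 × 4.60614 = 1.169.

1.169 Mg apfu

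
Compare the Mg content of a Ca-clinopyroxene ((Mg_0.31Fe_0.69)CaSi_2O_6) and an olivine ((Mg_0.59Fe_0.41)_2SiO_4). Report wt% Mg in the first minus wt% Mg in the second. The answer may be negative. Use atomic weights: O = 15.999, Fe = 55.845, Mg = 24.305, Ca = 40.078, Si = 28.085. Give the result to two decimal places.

-14.06 percentage points

Mg in (Mg_0.31Fe_0.69)CaSi_2O_6: molar mass 238.310 g/mol; 0.31×24.305 = 7.535 g → 3.16 wt%.
Mg in (Mg_0.59Fe_0.41)_2SiO_4: molar mass 166.554 g/mol; 1.18×24.305 = 28.680 g → 17.22 wt%.
Difference = 3.16 − 17.22 = -14.06 percentage points.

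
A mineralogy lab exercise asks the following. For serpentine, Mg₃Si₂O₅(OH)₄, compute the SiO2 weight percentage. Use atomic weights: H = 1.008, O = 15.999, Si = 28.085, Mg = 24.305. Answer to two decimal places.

Molar mass of Mg₃Si₂O₅(OH)₄ = 3×24.305 + 2×28.085 + 9×15.999 + 4×1.008 = 277.108 g/mol.
Each formula unit contains 2 Si, equivalent to 2/1 = 2.0000 mol SiO2.
M(SiO2) = 1×28.085 + 2×15.999 = 60.083 g/mol.
Mass of SiO2 per formula unit = 2.0000 × 60.083 = 120.166 g.
SiO2 wt% = 120.166 / 277.108 × 100 = 43.36%.

43.36 wt%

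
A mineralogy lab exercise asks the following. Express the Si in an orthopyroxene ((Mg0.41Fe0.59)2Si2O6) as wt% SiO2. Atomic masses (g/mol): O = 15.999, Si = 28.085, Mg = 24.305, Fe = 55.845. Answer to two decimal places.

50.49 wt%

M((Mg0.41Fe0.59)2Si2O6) = 237.991 g/mol; M(SiO2) = 60.083 g/mol.
Moles SiO2 per formula unit = 2 Si ÷ 1 = 2.0000.
SiO2 fraction = (2.0000 × 60.083) / 237.991 = 120.166/237.991 = 0.5049.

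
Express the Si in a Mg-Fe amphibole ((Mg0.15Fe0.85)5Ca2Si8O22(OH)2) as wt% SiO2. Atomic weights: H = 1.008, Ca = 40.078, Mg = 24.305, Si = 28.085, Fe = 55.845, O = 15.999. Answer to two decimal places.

Molar mass of (Mg0.15Fe0.85)5Ca2Si8O22(OH)2 = 0.75×24.305 + 4.25×55.845 + 2×40.078 + 8×28.085 + 24×15.999 + 2×1.008 = 946.398 g/mol.
Each formula unit contains 8 Si, equivalent to 8/1 = 8.0000 mol SiO2.
M(SiO2) = 1×28.085 + 2×15.999 = 60.083 g/mol.
Mass of SiO2 per formula unit = 8.0000 × 60.083 = 480.664 g.
SiO2 wt% = 480.664 / 946.398 × 100 = 50.79%.

50.79 wt%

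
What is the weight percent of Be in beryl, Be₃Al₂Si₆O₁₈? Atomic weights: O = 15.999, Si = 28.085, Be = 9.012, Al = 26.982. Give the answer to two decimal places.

M(Be₃Al₂Si₆O₁₈) = 537.492 g/mol.
Be contributes 3 × 9.012 = 27.036 g per mole.
27.036/537.492 = 0.0503 → 5.03%.

5.03 wt%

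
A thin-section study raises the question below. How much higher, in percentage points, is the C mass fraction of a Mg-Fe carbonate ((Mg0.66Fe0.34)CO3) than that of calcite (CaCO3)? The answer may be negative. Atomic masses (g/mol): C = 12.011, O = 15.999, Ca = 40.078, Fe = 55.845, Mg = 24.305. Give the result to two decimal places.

0.64 percentage points

C in (Mg0.66Fe0.34)CO3: molar mass 95.037 g/mol; 1×12.011 = 12.011 g → 12.64 wt%.
C in CaCO3: molar mass 100.086 g/mol; 1×12.011 = 12.011 g → 12.00 wt%.
Difference = 12.64 − 12.00 = 0.64 percentage points.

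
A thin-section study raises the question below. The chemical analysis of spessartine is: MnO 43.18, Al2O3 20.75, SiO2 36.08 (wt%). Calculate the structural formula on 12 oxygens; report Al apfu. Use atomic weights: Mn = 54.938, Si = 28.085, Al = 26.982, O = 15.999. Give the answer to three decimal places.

MnO (M=70.937): mol = 0.60871; Mn = 0.60871, O = 0.60871.
Al2O3 (M=101.961): mol = 0.20351; Al = 0.40702, O = 0.61053.
SiO2 (M=60.083): mol = 0.60050; Si = 0.60050, O = 1.20100.
ΣO = 2.42024; factor = 12/ΣO = 4.95819.
Al apfu = 0.40702 × 4.95819 = 2.018.

2.018 Al apfu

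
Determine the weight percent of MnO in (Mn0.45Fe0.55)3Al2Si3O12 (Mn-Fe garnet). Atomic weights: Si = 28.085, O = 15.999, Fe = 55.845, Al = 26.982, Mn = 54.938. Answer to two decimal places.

19.29 wt%

Molar mass of (Mn0.45Fe0.55)3Al2Si3O12 = 1.35·54.938 + 1.65·55.845 + 2·26.982 + 3·28.085 + 12·15.999 = 496.518 g/mol.
Each formula unit contains 1.35 Mn, equivalent to 1.35/1 = 1.3500 mol MnO.
M(MnO) = 1×54.938 + 1×15.999 = 70.937 g/mol.
Mass of MnO per formula unit = 1.3500 × 70.937 = 95.765 g.
MnO wt% = 95.765 / 496.518 × 100 = 19.29%.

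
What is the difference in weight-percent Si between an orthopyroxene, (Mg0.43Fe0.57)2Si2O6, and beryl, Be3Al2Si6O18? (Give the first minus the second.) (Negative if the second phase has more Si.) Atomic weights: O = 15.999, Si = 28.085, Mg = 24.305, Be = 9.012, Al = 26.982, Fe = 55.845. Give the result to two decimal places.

-7.62 percentage points

First mineral: 56.170 g Si in 236.730 g formula = 23.73 wt% Si.
Second mineral: 168.510 g Si in 537.492 g formula = 31.35 wt% Si.
23.73% − 31.35% gives a difference of -7.62 percentage points.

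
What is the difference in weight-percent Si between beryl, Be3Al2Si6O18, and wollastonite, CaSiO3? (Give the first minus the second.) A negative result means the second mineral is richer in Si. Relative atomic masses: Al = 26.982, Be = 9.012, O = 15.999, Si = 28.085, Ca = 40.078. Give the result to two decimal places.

Si in Be3Al2Si6O18: molar mass 537.492 g/mol; 6×28.085 = 168.510 g → 31.35 wt%.
Si in CaSiO3: molar mass 116.160 g/mol; 1×28.085 = 28.085 g → 24.18 wt%.
Difference = 31.35 − 24.18 = 7.17 percentage points.

7.17 percentage points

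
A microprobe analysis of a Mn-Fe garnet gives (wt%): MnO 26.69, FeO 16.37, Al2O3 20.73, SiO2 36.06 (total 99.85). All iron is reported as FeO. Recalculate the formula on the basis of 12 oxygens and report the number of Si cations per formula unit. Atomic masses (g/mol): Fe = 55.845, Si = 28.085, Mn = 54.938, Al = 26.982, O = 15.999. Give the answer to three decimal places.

26.69 wt% MnO ÷ 70.937 g/mol = 0.37625 mol, giving 0.37625 Mn and 0.37625 O.
16.37 wt% FeO ÷ 71.844 g/mol = 0.22785 mol, giving 0.22785 Fe and 0.22785 O.
20.73 wt% Al2O3 ÷ 101.961 g/mol = 0.20331 mol, giving 0.40662 Al and 0.60993 O.
36.06 wt% SiO2 ÷ 60.083 g/mol = 0.60017 mol, giving 0.60017 Si and 1.20034 O.
Oxygen sums to 2.41437; scaling by 12/2.41437 = 4.97024 puts the formula on 12 O.
Si: 0.60017 × 4.97024 = 2.983 atoms per formula unit.

2.983 Si apfu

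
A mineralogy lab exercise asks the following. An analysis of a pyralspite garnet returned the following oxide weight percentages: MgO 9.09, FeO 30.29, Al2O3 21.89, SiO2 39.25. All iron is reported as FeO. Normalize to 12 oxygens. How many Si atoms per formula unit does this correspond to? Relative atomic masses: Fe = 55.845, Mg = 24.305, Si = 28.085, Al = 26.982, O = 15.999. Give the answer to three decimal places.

9.09 wt% MgO ÷ 40.304 g/mol = 0.22554 mol, giving 0.22554 Mg and 0.22554 O.
30.29 wt% FeO ÷ 71.844 g/mol = 0.42161 mol, giving 0.42161 Fe and 0.42161 O.
21.89 wt% Al2O3 ÷ 101.961 g/mol = 0.21469 mol, giving 0.42938 Al and 0.64407 O.
39.25 wt% SiO2 ÷ 60.083 g/mol = 0.65326 mol, giving 0.65326 Si and 1.30652 O.
Oxygen sums to 2.59774; scaling by 12/2.59774 = 4.61940 puts the formula on 12 O.
Si: 0.65326 × 4.61940 = 3.018 atoms per formula unit.

3.018 Si apfu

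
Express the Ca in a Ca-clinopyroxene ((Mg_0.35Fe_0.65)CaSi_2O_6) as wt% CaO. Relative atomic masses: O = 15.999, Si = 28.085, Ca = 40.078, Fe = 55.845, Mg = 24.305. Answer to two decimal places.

Formula mass = 237.048 g/mol.
1 Ca → 1.0000 mol CaO per formula unit; M(CaO) = 56.077, so CaO mass = 56.077 g.
56.077/237.048 × 100 = 23.66 wt%.

23.66 wt%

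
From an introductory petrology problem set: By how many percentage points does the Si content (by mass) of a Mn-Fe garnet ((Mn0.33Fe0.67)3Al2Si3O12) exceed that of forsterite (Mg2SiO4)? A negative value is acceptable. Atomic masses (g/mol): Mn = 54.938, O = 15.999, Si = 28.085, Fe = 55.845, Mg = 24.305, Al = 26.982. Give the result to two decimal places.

First mineral: 84.255 g Si in 496.844 g formula = 16.96 wt% Si.
Second mineral: 28.085 g Si in 140.691 g formula = 19.96 wt% Si.
16.96% − 19.96% gives a difference of -3.00 percentage points.

-3.00 percentage points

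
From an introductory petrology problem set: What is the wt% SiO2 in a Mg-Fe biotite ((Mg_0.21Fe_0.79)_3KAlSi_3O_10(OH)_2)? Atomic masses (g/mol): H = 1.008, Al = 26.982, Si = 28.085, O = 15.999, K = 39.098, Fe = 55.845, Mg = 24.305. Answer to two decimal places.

M((Mg_0.21Fe_0.79)_3KAlSi_3O_10(OH)_2) = 492.004 g/mol; M(SiO2) = 60.083 g/mol.
Moles SiO2 per formula unit = 3 Si ÷ 1 = 3.0000.
SiO2 fraction = (3.0000 × 60.083) / 492.004 = 180.249/492.004 = 0.3664.

36.64 wt%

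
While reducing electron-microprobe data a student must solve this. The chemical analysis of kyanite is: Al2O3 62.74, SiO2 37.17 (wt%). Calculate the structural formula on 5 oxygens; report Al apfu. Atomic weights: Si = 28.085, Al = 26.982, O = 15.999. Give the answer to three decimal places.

Al2O3: 62.74/101.961 = 0.61533 mol → 1.23066 mol Al, 1.84599 mol O.
SiO2: 37.17/60.083 = 0.61864 mol → 0.61864 mol Si, 1.23728 mol O.
Total oxygen = 3.08327 mol. Normalization factor = 5/3.08327 = 1.62165.
Al per 5 O = 1.23066 × 1.62165 = 1.996.

1.996 Al apfu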